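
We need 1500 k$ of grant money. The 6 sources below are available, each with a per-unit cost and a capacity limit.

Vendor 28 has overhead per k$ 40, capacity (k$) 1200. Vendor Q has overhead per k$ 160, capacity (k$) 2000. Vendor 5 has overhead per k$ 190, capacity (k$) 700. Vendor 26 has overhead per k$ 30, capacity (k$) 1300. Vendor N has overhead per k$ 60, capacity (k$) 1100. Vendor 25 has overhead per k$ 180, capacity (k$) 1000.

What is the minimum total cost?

47000

Use sources in increasing cost order.
Take 1300 from Vendor 26 at 30 → need 200 more.
Take 200 from Vendor 28 at 40 to finish.
Vendor N, Vendor Q, Vendor 25, Vendor 5: unused.
Cost = 1300×30 + 200×40 = 47000.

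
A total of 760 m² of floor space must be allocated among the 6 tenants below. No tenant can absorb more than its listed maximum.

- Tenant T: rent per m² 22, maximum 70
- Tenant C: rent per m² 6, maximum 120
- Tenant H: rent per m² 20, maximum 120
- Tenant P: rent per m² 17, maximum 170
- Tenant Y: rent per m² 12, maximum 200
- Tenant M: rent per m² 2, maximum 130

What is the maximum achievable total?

10110

Highest rent per m² first: Tenant T 22 > Tenant H 20 > Tenant P 17 > Tenant Y 12 > Tenant C 6 > Tenant M 2.
Tenant T: +70 to 70 (cap) ; 690 left.
Tenant H takes 120 to reach its cap of 120 ; 570 left.
Tenant P: +170 to 170 (cap) ; 400 left.
Tenant Y: +200 to 200 (cap) ; 200 left.
Tenant C: +120 to 120 (cap) ; 80 left.
Tenant M: +80 (room for 130) → 80. Pool exhausted.
Total = 22×70 + 6×120 + 20×120 + 17×170 + 12×200 + 2×80 = 10110.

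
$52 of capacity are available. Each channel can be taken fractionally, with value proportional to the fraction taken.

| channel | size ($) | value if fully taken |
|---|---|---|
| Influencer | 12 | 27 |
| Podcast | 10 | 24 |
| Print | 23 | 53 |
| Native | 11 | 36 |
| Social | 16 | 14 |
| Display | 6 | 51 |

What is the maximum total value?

168.5

Rank by value-to-size ratio: Display 51/6≈8.5, Native 36/11≈3.27, Podcast 24/10≈2.4, Print 53/23≈2.3, Influencer 27/12≈2.25, Social 14/16≈0.875.
All 6 $ of Display fit (value 51) ; 46 remain.
Take all of Native (11 $, value 36) ; 35 $ left.
Take all of Podcast (10 $, value 24) ; 25 $ left.
All 23 $ of Print fit (value 53) ; 2 remain.
Fill the last 2 $ with part of Influencer: 2/12 of it earns 4.5.
Total value = 168.5.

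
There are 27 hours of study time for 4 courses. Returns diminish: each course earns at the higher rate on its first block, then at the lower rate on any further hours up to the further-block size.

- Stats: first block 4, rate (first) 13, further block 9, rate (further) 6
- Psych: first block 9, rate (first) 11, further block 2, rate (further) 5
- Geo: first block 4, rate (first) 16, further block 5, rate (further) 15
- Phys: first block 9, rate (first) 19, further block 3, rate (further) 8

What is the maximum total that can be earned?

417

Order all 8 blocks by rate: Phys/first 19 > Geo/first 16 > Geo/second 15 > Stats/first 13 > Psych/first 11 > Phys/second 8 > Stats/second 6 > Psych/second 5.
Fill Phys first block (9 at 19) → 18 left.
Geo first at 16: fill all 4 → 14 left.
Fill Geo second block (5 at 15) → 9 left.
Fill Stats first block (4 at 13) → 5 left.
5 remain; put them into Psych first at 11.
Total = 19×9 + 16×4 + 15×5 + 13×4 + 11×5 = 417.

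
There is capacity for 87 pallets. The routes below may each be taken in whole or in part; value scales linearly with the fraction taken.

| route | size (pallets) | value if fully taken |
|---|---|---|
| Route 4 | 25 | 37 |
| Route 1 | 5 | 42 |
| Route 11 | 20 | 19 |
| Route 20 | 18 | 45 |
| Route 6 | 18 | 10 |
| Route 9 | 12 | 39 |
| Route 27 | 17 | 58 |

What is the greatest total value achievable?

Sort by value density: Route 1 42/5≈8.4, Route 27 58/17≈3.41, Route 9 39/12≈3.25, Route 20 45/18≈2.5, Route 4 37/25≈1.48, Route 11 19/20≈0.95, Route 6 10/18≈0.556.
All 5 pallets of Route 1 fit (value 42) ; 82 remain.
All 17 pallets of Route 27 fit (value 58) ; 65 remain.
Route 9: take in full, 12 pallets for value 39 ; 53 left.
Route 20: take in full, 18 pallets for value 45 ; 35 left.
Route 4: take in full, 25 pallets for value 37 ; 10 left.
Only 10 pallets remain; take 10/20 of Route 11 for value 19×10/20 = 9.5.
Total value = 230.5.

230.5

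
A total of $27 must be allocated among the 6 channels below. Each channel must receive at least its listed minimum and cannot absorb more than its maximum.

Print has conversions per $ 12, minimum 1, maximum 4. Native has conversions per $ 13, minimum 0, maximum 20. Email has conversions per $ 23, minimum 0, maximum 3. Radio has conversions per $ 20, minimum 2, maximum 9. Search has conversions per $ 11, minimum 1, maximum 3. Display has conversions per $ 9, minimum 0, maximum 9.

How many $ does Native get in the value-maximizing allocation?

13

Meeting every minimum uses 1+0+0+2+1+0 = 4 $, leaving 23.
Highest conversions per $ first: Email 23 > Radio 20 > Native 13 > Print 12 > Search 11 > Display 9.
Email: +3 to 3 (cap) — 20 left.
Radio takes 7 more to reach its cap of 9 — 13 left.
Native: +13 (room for 20) → 13. Pool exhausted.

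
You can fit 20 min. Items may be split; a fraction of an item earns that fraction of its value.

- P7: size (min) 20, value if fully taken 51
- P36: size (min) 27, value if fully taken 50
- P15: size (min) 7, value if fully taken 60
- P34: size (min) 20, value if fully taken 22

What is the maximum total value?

Rank by value-to-size ratio: P15 60/7≈8.57, P7 51/20≈2.55, P36 50/27≈1.85, P34 22/20≈1.1.
P15: take in full, 7 min for value 60 ; 13 left.
Fill the last 13 min with part of P7: 13/20 of it earns 33.15.
Total value = 93.15.

93.15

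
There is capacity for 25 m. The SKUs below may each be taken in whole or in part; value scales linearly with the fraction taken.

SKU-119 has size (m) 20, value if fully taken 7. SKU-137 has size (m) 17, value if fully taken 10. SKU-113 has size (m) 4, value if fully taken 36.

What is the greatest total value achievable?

47.4

Rank by value-to-size ratio: SKU-113 36/4≈9, SKU-137 10/17≈0.588, SKU-119 7/20≈0.35.
SKU-113: take in full, 4 m for value 36 — 21 left.
Take all of SKU-137 (17 m, value 10) — 4 m left.
Fill the last 4 m with part of SKU-119: 4/20 of it earns 1.4.
Total value = 47.4.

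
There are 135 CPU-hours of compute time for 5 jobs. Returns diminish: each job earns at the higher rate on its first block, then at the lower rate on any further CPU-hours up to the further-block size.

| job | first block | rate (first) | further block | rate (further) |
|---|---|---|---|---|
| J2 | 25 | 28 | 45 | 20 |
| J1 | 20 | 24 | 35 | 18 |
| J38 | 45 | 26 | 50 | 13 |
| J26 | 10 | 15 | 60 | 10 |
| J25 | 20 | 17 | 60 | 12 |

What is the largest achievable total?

Treat each block as its own option and order by rate: J2/tier1 28 > J38/tier1 26 > J1/tier1 24 > J2/tier2 20 > J1/tier2 18 > J25/tier1 17 > J26/tier1 15 > J38/tier2 13 > J25/tier2 12 > J26/tier2 10.
J2/tier1 (28): +25 → 110 left.
J38 tier1 at 26: fill all 45 → 65 left.
J1 tier1 at 24: fill all 20 → 45 left.
J2/tier2 (20): +45 → 0 left.
Total = 28×25 + 26×45 + 24×20 + 20×45 = 3250.

3250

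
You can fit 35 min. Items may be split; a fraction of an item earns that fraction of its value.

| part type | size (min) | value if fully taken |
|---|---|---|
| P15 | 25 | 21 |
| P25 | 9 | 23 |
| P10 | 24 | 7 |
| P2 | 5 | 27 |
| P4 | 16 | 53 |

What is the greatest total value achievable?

Best value per unit of size first: P2 27/5≈5.4, P4 53/16≈3.31, P25 23/9≈2.56, P15 21/25≈0.84, P10 7/24≈0.292.
P2: take in full, 5 min for value 27 → 30 left.
Take all of P4 (16 min, value 53) → 14 min left.
Take all of P25 (9 min, value 23) → 5 min left.
5 min left: a 5/25 share of P15 gives 21×5/25 = 4.2.
Total value = 107.2.

107.2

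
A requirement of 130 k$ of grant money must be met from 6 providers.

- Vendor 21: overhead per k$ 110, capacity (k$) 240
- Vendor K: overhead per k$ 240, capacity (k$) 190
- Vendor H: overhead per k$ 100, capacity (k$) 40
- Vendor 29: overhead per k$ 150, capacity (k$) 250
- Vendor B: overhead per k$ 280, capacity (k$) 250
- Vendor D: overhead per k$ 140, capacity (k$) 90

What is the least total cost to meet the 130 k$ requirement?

Fill from the cheapest provider first.
Vendor H (100): use full 40 ; 90 k$ to go.
Take 90 from Vendor 21 at 110 to finish.
Vendor D, Vendor 29, Vendor K, Vendor B: unused.
Cost = 40×100 + 90×110 = 13900.

13900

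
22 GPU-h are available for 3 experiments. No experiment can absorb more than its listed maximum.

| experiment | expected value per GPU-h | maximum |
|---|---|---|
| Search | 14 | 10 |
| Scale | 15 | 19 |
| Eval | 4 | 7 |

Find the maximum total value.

Order the experiments by expected value per GPU-h: Scale 15 > Search 14 > Eval 4.
Scale takes 19 to reach its cap of 19 ; 3 left.
Search: +3 (room for 10) → 3. Pool exhausted.
Total = 14×3 + 15×19 = 327.

327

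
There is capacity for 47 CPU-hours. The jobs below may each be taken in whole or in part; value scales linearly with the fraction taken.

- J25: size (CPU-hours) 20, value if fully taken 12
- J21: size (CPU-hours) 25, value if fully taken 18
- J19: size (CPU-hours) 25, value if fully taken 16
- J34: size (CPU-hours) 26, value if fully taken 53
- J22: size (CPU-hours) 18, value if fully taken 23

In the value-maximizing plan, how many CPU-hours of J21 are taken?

Rank by value-to-size ratio: J34 53/26≈2.04, J22 23/18≈1.28, J21 18/25≈0.72, J19 16/25≈0.64, J25 12/20≈0.6.
Take all of J34 (26 CPU-hours, value 53) ; 21 CPU-hours left.
J22: take in full, 18 CPU-hours for value 23 ; 3 left.
Fill the last 3 CPU-hours with part of J21: 3/25 of it earns 2.16.

3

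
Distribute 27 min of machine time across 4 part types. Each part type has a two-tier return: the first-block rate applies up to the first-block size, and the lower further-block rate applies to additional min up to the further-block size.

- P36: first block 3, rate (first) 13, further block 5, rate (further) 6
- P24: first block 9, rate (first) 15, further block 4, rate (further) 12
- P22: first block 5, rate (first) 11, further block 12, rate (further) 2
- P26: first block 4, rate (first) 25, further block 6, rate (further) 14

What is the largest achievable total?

Rank every tier by rate: P26/T1 25 > P24/T1 15 > P26/T2 14 > P36/T1 13 > P24/T2 12 > P22/T1 11 > P36/T2 6 > P22/T2 2.
Fill P26 T1 block (4 at 25) ; 23 left.
P24/T1 (15): +9 ; 14 left.
P26 T2 at 14: fill all 6 ; 8 left.
P36/T1 (13): +3 ; 5 left.
P24 T2 at 12: fill all 4 ; 1 left.
1 remain; put them into P22 T1 at 11.
Total = 25×4 + 15×9 + 14×6 + 13×3 + 12×4 + 11×1 = 417.

417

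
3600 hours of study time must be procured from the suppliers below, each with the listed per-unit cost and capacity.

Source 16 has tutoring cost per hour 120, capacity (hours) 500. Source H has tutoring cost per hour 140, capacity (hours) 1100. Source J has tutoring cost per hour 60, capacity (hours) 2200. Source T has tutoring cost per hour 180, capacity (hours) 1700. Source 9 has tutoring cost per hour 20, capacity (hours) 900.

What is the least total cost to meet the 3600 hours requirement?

210000

Fill from the cheapest supplier first.
Take 900 from Source 9 at 20 ; need 2700 more.
Take 2200 from Source J at 60 ; need 500 more.
Take 500 from Source 16 at 120 ; need 0 more.
Source H, Source T: unused.
Cost = 900×20 + 2200×60 + 500×120 = 210000.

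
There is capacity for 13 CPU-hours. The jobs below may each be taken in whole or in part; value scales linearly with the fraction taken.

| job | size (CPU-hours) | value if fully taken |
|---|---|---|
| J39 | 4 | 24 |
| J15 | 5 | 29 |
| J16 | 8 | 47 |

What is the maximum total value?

Sort by value density: J39 24/4≈6, J16 47/8≈5.88, J15 29/5≈5.8.
Take all of J39 (4 CPU-hours, value 24) — 9 CPU-hours left.
All 8 CPU-hours of J16 fit (value 47) — 1 remain.
1 CPU-hours left: a 1/5 share of J15 gives 29×1/5 = 5.8.
Total value = 76.8.

76.8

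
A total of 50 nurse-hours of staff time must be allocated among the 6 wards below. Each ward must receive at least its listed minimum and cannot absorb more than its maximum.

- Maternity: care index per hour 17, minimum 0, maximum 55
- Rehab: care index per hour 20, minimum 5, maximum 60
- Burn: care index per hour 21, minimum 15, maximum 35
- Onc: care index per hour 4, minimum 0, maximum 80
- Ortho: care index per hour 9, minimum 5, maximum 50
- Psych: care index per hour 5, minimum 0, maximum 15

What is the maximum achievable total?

Meeting every minimum uses 0+5+15+0+5+0 = 25 nurse-hours, leaving 25.
Rank by care index per hour: Burn 21 > Rehab 20 > Maternity 17 > Ortho 9 > Psych 5 > Onc 4.
Give Burn 20 more to hit its cap of 35 → 5 left.
Rehab has room for 55 more but only 5 remain, so it gets 10.
Total = 20×10 + 21×35 + 9×5 = 980.

980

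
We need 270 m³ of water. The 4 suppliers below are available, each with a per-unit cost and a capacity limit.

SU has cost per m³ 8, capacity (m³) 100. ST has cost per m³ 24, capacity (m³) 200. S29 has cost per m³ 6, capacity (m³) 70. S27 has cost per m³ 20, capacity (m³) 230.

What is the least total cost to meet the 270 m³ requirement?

Cheapest first:
S29 (6): use full 70 → 200 m³ to go.
SU at 8: take all 100 m³ → 100 still needed.
S27 at 20: take 100 of its 230 → requirement met.
ST: unused.
Cost = 70×6 + 100×8 + 100×20 = 3220.

3220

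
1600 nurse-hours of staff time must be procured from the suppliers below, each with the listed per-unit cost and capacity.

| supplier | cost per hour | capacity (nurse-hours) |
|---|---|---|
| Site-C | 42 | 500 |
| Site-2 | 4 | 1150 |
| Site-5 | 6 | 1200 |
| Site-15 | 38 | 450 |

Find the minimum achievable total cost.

Use suppliers in increasing cost order.
Take 1150 from Site-2 at 4 — need 450 more.
Site-5 (6): take the remaining 450 — done.
Site-15, Site-C: unused.
Cost = 1150×4 + 450×6 = 7300.

7300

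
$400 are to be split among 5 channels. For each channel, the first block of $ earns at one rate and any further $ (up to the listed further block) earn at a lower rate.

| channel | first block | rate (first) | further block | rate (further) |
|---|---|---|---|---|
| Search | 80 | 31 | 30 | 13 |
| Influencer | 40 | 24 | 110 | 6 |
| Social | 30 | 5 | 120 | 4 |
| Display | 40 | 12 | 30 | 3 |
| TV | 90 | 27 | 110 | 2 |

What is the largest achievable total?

Order all 10 blocks by rate: Search/T1 31 > TV/T1 27 > Influencer/T1 24 > Search/T2 13 > Display/T1 12 > Influencer/T2 6 > Social/T1 5 > Social/T2 4 > Display/T2 3 > TV/T2 2.
Fill Search T1 block (80 at 31) → 320 left.
TV/T1 (27): +90 → 230 left.
Influencer T1 at 24: fill all 40 → 190 left.
Search T2 at 13: fill all 30 → 160 left.
Display/T1 (12): +40 → 120 left.
Fill Influencer T2 block (110 at 6) → 10 left.
Social/T1: +10 of 30 at 5; pool empty.
Total = 31×80 + 27×90 + 24×40 + 13×30 + 12×40 + 6×110 + 5×10 = 7450.

7450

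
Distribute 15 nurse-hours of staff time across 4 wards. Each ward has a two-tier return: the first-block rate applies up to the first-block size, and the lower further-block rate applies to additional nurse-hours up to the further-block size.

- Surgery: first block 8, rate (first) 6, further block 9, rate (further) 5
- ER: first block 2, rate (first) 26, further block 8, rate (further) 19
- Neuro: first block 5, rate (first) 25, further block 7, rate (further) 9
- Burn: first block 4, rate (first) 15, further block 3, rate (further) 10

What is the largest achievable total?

Order all 8 blocks by rate: ER/first 26 > Neuro/first 25 > ER/second 19 > Burn/first 15 > Burn/second 10 > Neuro/second 9 > Surgery/first 6 > Surgery/second 5.
ER/first (26): +2 — 13 left.
Neuro/first (25): +5 — 8 left.
Fill ER second block (8 at 19) — 0 left.
Total = 26×2 + 25×5 + 19×8 = 329.

329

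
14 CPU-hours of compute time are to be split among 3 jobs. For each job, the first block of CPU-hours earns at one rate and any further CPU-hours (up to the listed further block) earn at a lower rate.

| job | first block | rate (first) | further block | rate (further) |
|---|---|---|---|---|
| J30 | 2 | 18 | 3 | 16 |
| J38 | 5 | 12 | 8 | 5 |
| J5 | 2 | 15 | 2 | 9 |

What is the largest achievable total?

Order all 6 blocks by rate: J30/T1 18 > J30/T2 16 > J5/T1 15 > J38/T1 12 > J5/T2 9 > J38/T2 5.
J30/T1 (18): +2 — 12 left.
Fill J30 T2 block (3 at 16) — 9 left.
Fill J5 T1 block (2 at 15) — 7 left.
J38 T1 at 12: fill all 5 — 2 left.
Fill J5 T2 block (2 at 9) — 0 left.
Total = 18×2 + 16×3 + 15×2 + 12×5 + 9×2 = 192.

192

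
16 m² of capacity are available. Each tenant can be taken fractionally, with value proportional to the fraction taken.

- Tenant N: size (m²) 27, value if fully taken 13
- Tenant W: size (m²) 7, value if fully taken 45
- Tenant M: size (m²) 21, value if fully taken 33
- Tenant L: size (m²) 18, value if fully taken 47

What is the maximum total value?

Sort by value density: Tenant W 45/7≈6.43, Tenant L 47/18≈2.61, Tenant M 33/21≈1.57, Tenant N 13/27≈0.481.
Tenant W: take in full, 7 m² for value 45 → 9 left.
Only 9 m² remain; take 9/18 of Tenant L for value 47×9/18 = 23.5.
Total value = 68.5.

68.5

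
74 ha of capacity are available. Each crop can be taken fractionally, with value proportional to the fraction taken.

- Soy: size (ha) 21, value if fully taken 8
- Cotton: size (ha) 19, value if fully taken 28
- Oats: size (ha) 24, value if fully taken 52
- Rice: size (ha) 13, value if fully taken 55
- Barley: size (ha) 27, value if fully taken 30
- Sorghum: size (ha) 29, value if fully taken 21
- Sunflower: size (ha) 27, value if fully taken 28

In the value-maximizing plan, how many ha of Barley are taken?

18

Rank by value-to-size ratio: Rice 55/13≈4.23, Oats 52/24≈2.17, Cotton 28/19≈1.47, Barley 30/27≈1.11, Sunflower 28/27≈1.04, Sorghum 21/29≈0.724, Soy 8/21≈0.381.
Take all of Rice (13 ha, value 55) — 61 ha left.
Take all of Oats (24 ha, value 52) — 37 ha left.
Take all of Cotton (19 ha, value 28) — 18 ha left.
Only 18 ha remain; take 18/27 of Barley for value 30×18/27 = 20.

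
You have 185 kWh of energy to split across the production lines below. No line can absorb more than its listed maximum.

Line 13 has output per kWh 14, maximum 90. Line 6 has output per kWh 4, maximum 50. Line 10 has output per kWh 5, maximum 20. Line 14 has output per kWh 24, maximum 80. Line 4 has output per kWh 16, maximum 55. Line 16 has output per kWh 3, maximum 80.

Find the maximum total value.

3500

Rank by output per kWh: Line 14 24 > Line 4 16 > Line 13 14 > Line 10 5 > Line 6 4 > Line 16 3.
Give Line 14 80 to hit its cap of 80 ; 105 left.
Line 4: +55 to 55 (cap) ; 50 left.
Line 13: +50 (room for 90) → 50. Pool exhausted.
Total = 14×50 + 24×80 + 16×55 = 3500.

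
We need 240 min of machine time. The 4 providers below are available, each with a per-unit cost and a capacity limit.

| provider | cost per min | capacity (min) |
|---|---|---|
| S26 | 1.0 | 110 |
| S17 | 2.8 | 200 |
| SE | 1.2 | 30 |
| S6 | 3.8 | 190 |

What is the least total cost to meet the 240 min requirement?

426

Cheapest first:
Take 110 from S26 at 1.0 — need 130 more.
Take 30 from SE at 1.2 — need 100 more.
Take 100 from S17 at 2.8 to finish.
S6: unused.
Cost = 110×1.0 + 30×1.2 + 100×2.8 = 426.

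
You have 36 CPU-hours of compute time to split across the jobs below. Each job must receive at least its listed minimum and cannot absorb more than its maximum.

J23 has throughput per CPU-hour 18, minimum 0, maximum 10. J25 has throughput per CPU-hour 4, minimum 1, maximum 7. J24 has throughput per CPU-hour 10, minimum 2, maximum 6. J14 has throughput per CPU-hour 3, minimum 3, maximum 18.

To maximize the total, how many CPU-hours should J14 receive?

Meeting every minimum uses 0+1+2+3 = 6 CPU-hours, leaving 30.
Highest throughput per CPU-hour first: J23 18 > J24 10 > J25 4 > J14 3.
J23 takes 10 more to reach its cap of 10 → 20 left.
Give J24 4 more to hit its cap of 6 → 16 left.
J25: +6 to 7 (cap) → 10 left.
J14: +10 (room for 15) → 13. Pool exhausted.

13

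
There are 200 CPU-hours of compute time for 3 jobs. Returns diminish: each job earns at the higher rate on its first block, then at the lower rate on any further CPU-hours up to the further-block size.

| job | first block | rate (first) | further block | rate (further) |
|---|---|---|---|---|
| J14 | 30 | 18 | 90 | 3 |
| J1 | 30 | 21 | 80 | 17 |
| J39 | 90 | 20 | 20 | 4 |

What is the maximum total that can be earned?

Treat each block as its own option and order by rate: J1/T1 21 > J39/T1 20 > J14/T1 18 > J1/T2 17 > J39/T2 4 > J14/T2 3.
Fill J1 T1 block (30 at 21) — 170 left.
J39/T1 (20): +90 — 80 left.
J14/T1 (18): +30 — 50 left.
J1/T2: +50 of 80 at 17; pool empty.
Total = 21×30 + 20×90 + 18×30 + 17×50 = 3820.

3820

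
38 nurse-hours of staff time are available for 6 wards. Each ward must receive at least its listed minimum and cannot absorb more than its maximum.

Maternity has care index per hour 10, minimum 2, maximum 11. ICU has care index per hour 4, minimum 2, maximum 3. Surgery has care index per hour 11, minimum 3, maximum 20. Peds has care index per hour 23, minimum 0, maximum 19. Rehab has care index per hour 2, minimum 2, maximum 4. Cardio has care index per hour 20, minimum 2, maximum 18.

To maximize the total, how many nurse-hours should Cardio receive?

Meeting every minimum uses 2+2+3+0+2+2 = 11 nurse-hours, leaving 27.
Rank by care index per hour: Peds 23 > Cardio 20 > Surgery 11 > Maternity 10 > ICU 4 > Rehab 2.
Give Peds 19 more to hit its cap of 19 ; 8 left.
Only 8 left; Cardio takes them to reach 10.

10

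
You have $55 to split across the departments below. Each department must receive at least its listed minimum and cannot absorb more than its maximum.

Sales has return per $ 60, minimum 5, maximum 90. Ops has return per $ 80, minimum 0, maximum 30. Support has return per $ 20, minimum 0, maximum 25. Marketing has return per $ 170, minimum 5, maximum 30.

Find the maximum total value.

7000

Meeting every minimum uses 5+0+0+5 = 10 $, leaving 45.
Rank by return per $: Marketing 170 > Ops 80 > Sales 60 > Support 20.
Marketing takes 25 more to reach its cap of 30 ; 20 left.
Ops: +20 (room for 30) → 20. Pool exhausted.
Total = 60×5 + 80×20 + 170×30 = 7000.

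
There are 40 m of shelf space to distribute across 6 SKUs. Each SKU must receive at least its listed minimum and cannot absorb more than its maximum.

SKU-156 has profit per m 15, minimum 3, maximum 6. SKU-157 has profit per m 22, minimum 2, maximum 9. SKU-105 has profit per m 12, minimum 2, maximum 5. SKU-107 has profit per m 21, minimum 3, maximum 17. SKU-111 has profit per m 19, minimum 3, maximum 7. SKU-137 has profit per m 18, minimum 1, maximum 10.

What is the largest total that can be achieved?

Meeting every minimum uses 3+2+2+3+3+1 = 14 m, leaving 26.
Order the SKUs by profit per m: SKU-157 22 > SKU-107 21 > SKU-111 19 > SKU-137 18 > SKU-156 15 > SKU-105 12.
Give SKU-157 7 more to hit its cap of 9 ; 19 left.
SKU-107: +14 to 17 (cap) ; 5 left.
Give SKU-111 4 more to hit its cap of 7 ; 1 left.
SKU-137 has room for 9 more but only 1 remain, so it gets 2.
Total = 15×3 + 22×9 + 12×2 + 21×17 + 19×7 + 18×2 = 793.

793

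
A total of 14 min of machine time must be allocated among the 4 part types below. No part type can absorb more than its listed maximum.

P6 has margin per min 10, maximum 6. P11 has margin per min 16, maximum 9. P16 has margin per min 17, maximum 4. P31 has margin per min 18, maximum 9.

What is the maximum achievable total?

246

Order the part types by margin per min: P31 18 > P16 17 > P11 16 > P6 10.
Give P31 9 to hit its cap of 9 → 5 left.
P16: +4 to 4 (cap) → 1 left.
Only 1 left; P11 takes them to reach 1.
Total = 16×1 + 17×4 + 18×9 = 246.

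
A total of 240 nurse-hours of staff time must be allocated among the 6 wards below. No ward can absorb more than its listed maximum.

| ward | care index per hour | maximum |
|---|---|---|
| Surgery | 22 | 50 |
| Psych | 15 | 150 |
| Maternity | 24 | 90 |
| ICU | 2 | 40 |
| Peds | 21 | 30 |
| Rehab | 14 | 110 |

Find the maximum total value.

4940

Highest care index per hour first: Maternity 24 > Surgery 22 > Peds 21 > Psych 15 > Rehab 14 > ICU 2.
Maternity takes 90 to reach its cap of 90 ; 150 left.
Surgery takes 50 to reach its cap of 50 ; 100 left.
Give Peds 30 to hit its cap of 30 ; 70 left.
Only 70 left; Psych takes them to reach 70.
Total = 22×50 + 15×70 + 24×90 + 21×30 = 4940.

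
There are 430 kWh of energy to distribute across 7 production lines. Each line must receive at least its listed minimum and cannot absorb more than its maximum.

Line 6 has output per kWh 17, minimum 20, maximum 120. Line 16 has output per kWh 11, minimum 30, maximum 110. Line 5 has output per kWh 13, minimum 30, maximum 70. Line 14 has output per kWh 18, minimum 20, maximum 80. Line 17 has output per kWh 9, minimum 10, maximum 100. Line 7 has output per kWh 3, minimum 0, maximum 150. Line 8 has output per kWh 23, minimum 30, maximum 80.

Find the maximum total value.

Meeting every minimum uses 20+30+30+20+10+0+30 = 140 kWh, leaving 290.
Order the production lines by output per kWh: Line 8 23 > Line 14 18 > Line 6 17 > Line 5 13 > Line 16 11 > Line 17 9 > Line 7 3.
Line 8 takes 50 more to reach its cap of 80 — 240 left.
Give Line 14 60 more to hit its cap of 80 — 180 left.
Give Line 6 100 more to hit its cap of 120 — 80 left.
Give Line 5 40 more to hit its cap of 70 — 40 left.
Line 16: +40 (room for 80) → 70. Pool exhausted.
Total = 17×120 + 11×70 + 13×70 + 18×80 + 9×10 + 23×80 = 7090.

7090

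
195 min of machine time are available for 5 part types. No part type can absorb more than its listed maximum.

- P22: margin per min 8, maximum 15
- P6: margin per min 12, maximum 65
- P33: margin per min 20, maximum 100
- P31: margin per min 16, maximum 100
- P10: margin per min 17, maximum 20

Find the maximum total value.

Rank by margin per min: P33 20 > P10 17 > P31 16 > P6 12 > P22 8.
P33 takes 100 to reach its cap of 100 ; 95 left.
Give P10 20 to hit its cap of 20 ; 75 left.
P31 has room for 100 but only 75 remain, so it gets 75.
Total = 20×100 + 16×75 + 17×20 = 3540.

3540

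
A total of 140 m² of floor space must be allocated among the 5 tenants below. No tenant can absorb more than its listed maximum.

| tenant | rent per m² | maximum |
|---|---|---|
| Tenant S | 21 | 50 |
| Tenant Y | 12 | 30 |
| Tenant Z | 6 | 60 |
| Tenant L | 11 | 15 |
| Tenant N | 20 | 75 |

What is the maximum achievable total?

Rank by rent per m²: Tenant S 21 > Tenant N 20 > Tenant Y 12 > Tenant L 11 > Tenant Z 6.
Tenant S takes 50 to reach its cap of 50 — 90 left.
Tenant N: +75 to 75 (cap) — 15 left.
Only 15 left; Tenant Y takes them to reach 15.
Total = 21×50 + 12×15 + 20×75 = 2730.

2730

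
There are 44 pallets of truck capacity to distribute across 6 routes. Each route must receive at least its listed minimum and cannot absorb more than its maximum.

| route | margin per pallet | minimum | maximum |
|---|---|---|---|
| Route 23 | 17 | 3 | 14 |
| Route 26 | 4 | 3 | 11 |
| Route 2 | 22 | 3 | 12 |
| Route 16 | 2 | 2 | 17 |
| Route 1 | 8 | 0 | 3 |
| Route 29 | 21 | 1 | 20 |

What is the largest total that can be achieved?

Meeting every minimum uses 3+3+3+2+0+1 = 12 pallets, leaving 32.
Highest margin per pallet first: Route 2 22 > Route 29 21 > Route 23 17 > Route 1 8 > Route 26 4 > Route 16 2.
Route 2 takes 9 more to reach its cap of 12 ; 23 left.
Route 29: +19 to 20 (cap) ; 4 left.
Route 23 has room for 11 more but only 4 remain, so it gets 7.
Total = 17×7 + 4×3 + 22×12 + 2×2 + 21×20 = 819.

819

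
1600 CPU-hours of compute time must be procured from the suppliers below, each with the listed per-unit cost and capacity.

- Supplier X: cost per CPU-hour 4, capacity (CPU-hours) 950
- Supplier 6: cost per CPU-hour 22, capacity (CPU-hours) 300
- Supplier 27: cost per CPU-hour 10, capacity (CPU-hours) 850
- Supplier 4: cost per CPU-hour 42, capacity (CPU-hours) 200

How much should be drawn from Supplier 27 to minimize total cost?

650

Fill from the cheapest supplier first.
Supplier X at 4: take all 950 CPU-hours — 650 still needed.
Take 650 from Supplier 27 at 10 to finish.
Supplier 6, Supplier 4: unused.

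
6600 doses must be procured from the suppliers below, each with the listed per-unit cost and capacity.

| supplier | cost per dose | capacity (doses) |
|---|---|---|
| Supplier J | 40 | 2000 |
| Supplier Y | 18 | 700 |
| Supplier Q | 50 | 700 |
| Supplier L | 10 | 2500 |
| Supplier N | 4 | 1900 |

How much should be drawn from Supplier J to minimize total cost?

Cheapest first:
Supplier N (4): use full 1900 → 4700 doses to go.
Take 2500 from Supplier L at 10 → need 2200 more.
Supplier Y at 18: take all 700 doses → 1500 still needed.
Take 1500 from Supplier J at 40 to finish.
Supplier Q: unused.

1500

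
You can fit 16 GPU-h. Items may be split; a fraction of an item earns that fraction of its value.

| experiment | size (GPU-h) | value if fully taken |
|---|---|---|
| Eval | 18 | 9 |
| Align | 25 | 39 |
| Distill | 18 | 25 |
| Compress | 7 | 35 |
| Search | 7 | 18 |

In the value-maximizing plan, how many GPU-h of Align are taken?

2

Best value per unit of size first: Compress 35/7≈5, Search 18/7≈2.57, Align 39/25≈1.56, Distill 25/18≈1.39, Eval 9/18≈0.5.
Compress: take in full, 7 GPU-h for value 35 — 9 left.
Search: take in full, 7 GPU-h for value 18 — 2 left.
2 GPU-h left: a 2/25 share of Align gives 39×2/25 = 3.12.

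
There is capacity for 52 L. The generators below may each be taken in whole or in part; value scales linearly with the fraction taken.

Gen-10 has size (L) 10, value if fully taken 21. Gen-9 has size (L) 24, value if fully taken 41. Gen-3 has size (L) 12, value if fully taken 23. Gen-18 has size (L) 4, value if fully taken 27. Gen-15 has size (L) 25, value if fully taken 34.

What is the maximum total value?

Sort by value density: Gen-18 27/4≈6.75, Gen-10 21/10≈2.1, Gen-3 23/12≈1.92, Gen-9 41/24≈1.71, Gen-15 34/25≈1.36.
Gen-18: take in full, 4 L for value 27 ; 48 left.
Gen-10: take in full, 10 L for value 21 ; 38 left.
Gen-3: take in full, 12 L for value 23 ; 26 left.
All 24 L of Gen-9 fit (value 41) ; 2 remain.
Only 2 L remain; take 2/25 of Gen-15 for value 34×2/25 = 2.72.
Total value = 114.72.

114.72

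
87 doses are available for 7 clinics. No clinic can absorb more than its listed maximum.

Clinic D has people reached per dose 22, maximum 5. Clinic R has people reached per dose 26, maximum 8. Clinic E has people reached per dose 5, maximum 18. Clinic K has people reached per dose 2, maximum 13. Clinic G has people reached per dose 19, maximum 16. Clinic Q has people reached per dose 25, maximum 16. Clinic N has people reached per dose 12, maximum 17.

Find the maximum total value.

1330

Order the clinics by people reached per dose: Clinic R 26 > Clinic Q 25 > Clinic D 22 > Clinic G 19 > Clinic N 12 > Clinic E 5 > Clinic K 2.
Clinic R: +8 to 8 (cap) — 79 left.
Give Clinic Q 16 to hit its cap of 16 — 63 left.
Clinic D: +5 to 5 (cap) — 58 left.
Clinic G: +16 to 16 (cap) — 42 left.
Give Clinic N 17 to hit its cap of 17 — 25 left.
Clinic E takes 18 to reach its cap of 18 — 7 left.
Only 7 left; Clinic K takes them to reach 7.
Total = 22×5 + 26×8 + 5×18 + 2×7 + 19×16 + 25×16 + 12×17 = 1330.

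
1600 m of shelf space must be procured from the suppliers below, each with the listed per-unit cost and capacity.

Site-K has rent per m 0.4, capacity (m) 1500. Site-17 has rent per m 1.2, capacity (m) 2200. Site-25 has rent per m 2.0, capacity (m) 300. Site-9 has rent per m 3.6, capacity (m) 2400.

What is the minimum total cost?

720

Use suppliers in increasing cost order.
Site-K (0.4): use full 1500 → 100 m to go.
Site-17 at 1.2: take 100 of its 2200 → requirement met.
Site-25, Site-9: unused.
Cost = 1500×0.4 + 100×1.2 = 720.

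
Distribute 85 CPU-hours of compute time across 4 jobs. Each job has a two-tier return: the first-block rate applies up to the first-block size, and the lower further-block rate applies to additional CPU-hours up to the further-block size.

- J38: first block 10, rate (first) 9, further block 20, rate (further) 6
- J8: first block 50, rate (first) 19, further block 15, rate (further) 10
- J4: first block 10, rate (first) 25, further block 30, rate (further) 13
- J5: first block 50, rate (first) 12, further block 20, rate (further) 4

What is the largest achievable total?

Order all 8 blocks by rate: J4/T1 25 > J8/T1 19 > J4/T2 13 > J5/T1 12 > J8/T2 10 > J38/T1 9 > J38/T2 6 > J5/T2 4.
J4 T1 at 25: fill all 10 ; 75 left.
J8 T1 at 19: fill all 50 ; 25 left.
J4/T2: +25 of 30 at 13; pool empty.
Total = 25×10 + 19×50 + 13×25 = 1525.

1525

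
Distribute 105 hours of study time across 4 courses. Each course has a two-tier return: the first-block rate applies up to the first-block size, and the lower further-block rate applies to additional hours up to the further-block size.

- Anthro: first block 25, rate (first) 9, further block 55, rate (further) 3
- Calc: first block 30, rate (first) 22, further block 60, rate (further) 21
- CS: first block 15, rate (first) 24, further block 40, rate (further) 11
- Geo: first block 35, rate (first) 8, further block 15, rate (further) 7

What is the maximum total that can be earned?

2280

Treat each block as its own option and order by rate: CS/T1 24 > Calc/T1 22 > Calc/T2 21 > CS/T2 11 > Anthro/T1 9 > Geo/T1 8 > Geo/T2 7 > Anthro/T2 3.
Fill CS T1 block (15 at 24) → 90 left.
Calc/T1 (22): +30 → 60 left.
Calc/T2 (21): +60 → 0 left.
Total = 24×15 + 22×30 + 21×60 = 2280.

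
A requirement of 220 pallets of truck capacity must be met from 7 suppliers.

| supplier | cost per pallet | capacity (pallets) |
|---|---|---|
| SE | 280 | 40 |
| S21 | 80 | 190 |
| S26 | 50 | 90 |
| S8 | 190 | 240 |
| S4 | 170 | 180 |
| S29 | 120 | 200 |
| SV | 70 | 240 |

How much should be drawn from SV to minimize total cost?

Fill from the cheapest supplier first.
Take 90 from S26 at 50 — need 130 more.
SV (70): take the remaining 130 — done.
S21, S29, S4, S8, SE: unused.

130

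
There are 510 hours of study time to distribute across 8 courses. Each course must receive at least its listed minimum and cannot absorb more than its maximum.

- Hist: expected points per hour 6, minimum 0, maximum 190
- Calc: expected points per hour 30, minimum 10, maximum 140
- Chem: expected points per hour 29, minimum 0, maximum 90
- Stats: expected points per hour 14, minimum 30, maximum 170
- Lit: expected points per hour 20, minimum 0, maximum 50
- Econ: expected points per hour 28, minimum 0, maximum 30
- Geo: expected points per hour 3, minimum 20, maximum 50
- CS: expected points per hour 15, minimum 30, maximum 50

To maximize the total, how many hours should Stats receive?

Meeting every minimum uses 0+10+0+30+0+0+20+30 = 90 hours, leaving 420.
Rank by expected points per hour: Calc 30 > Chem 29 > Econ 28 > Lit 20 > CS 15 > Stats 14 > Hist 6 > Geo 3.
Calc: +130 to 140 (cap) ; 290 left.
Chem takes 90 more to reach its cap of 90 ; 200 left.
Give Econ 30 more to hit its cap of 30 ; 170 left.
Lit takes 50 more to reach its cap of 50 ; 120 left.
CS takes 20 more to reach its cap of 50 ; 100 left.
Only 100 left; Stats takes them to reach 130.

130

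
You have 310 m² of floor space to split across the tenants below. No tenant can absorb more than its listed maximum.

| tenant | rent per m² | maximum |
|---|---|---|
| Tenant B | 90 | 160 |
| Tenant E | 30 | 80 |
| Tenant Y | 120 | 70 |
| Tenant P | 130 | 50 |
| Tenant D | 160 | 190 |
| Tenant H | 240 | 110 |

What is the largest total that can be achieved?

58100

Rank by rent per m²: Tenant H 240 > Tenant D 160 > Tenant P 130 > Tenant Y 120 > Tenant B 90 > Tenant E 30.
Give Tenant H 110 to hit its cap of 110 ; 200 left.
Give Tenant D 190 to hit its cap of 190 ; 10 left.
Tenant P has room for 50 but only 10 remain, so it gets 10.
Total = 130×10 + 160×190 + 240×110 = 58100.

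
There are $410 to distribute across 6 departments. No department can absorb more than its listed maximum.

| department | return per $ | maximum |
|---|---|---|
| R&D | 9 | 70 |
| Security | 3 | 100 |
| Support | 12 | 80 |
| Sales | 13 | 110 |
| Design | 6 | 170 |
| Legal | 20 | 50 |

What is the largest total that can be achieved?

4620

Highest return per $ first: Legal 20 > Sales 13 > Support 12 > R&D 9 > Design 6 > Security 3.
Legal takes 50 to reach its cap of 50 → 360 left.
Give Sales 110 to hit its cap of 110 → 250 left.
Support: +80 to 80 (cap) → 170 left.
R&D takes 70 to reach its cap of 70 → 100 left.
Design: +100 (room for 170) → 100. Pool exhausted.
Total = 9×70 + 12×80 + 13×110 + 6×100 + 20×50 = 4620.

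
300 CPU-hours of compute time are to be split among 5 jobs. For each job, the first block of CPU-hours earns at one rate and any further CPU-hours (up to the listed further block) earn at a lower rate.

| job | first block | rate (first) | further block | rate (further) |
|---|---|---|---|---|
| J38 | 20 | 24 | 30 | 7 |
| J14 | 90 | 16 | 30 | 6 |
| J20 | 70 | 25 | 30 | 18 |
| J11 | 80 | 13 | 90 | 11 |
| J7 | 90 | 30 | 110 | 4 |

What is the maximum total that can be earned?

Order all 10 blocks by rate: J7/first 30 > J20/first 25 > J38/first 24 > J20/second 18 > J14/first 16 > J11/first 13 > J11/second 11 > J38/second 7 > J14/second 6 > J7/second 4.
Fill J7 first block (90 at 30) ; 210 left.
J20 first at 25: fill all 70 ; 140 left.
J38/first (24): +20 ; 120 left.
J20 second at 18: fill all 30 ; 90 left.
J14/first (16): +90 ; 0 left.
Total = 30×90 + 25×70 + 24×20 + 18×30 + 16×90 = 6910.

6910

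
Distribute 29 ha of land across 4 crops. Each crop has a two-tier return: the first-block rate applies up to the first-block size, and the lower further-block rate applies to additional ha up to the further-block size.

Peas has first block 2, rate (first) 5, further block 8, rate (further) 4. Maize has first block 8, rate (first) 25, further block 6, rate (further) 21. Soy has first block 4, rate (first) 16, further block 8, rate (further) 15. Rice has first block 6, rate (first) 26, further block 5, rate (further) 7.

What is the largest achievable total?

621

Treat each block as its own option and order by rate: Rice/tier1 26 > Maize/tier1 25 > Maize/tier2 21 > Soy/tier1 16 > Soy/tier2 15 > Rice/tier2 7 > Peas/tier1 5 > Peas/tier2 4.
Rice tier1 at 26: fill all 6 ; 23 left.
Maize tier1 at 25: fill all 8 ; 15 left.
Maize/tier2 (21): +6 ; 9 left.
Fill Soy tier1 block (4 at 16) ; 5 left.
Soy tier2 at 15: only 5 left, fill 5.
Total = 26×6 + 25×8 + 21×6 + 16×4 + 15×5 = 621.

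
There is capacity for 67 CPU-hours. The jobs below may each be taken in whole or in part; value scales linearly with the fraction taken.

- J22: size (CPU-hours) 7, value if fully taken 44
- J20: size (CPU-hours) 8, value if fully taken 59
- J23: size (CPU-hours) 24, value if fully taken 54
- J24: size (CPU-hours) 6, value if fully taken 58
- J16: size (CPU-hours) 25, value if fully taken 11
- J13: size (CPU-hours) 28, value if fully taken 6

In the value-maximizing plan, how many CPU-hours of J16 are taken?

Best value per unit of size first: J24 58/6≈9.67, J20 59/8≈7.38, J22 44/7≈6.29, J23 54/24≈2.25, J16 11/25≈0.44, J13 6/28≈0.214.
Take all of J24 (6 CPU-hours, value 58) ; 61 CPU-hours left.
Take all of J20 (8 CPU-hours, value 59) ; 53 CPU-hours left.
Take all of J22 (7 CPU-hours, value 44) ; 46 CPU-hours left.
All 24 CPU-hours of J23 fit (value 54) ; 22 remain.
Only 22 CPU-hours remain; take 22/25 of J16 for value 11×22/25 = 9.68.

22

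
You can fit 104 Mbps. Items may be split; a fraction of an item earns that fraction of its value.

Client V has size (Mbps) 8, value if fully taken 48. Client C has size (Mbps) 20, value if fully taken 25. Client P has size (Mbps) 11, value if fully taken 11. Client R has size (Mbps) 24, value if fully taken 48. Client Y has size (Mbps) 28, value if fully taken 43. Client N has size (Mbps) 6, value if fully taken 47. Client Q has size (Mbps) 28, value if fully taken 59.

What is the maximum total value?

257.5

Rank by value-to-size ratio: Client N 47/6≈7.83, Client V 48/8≈6, Client Q 59/28≈2.11, Client R 48/24≈2, Client Y 43/28≈1.54, Client C 25/20≈1.25, Client P 11/11≈1.
All 6 Mbps of Client N fit (value 47) ; 98 remain.
Client V: take in full, 8 Mbps for value 48 ; 90 left.
Client Q: take in full, 28 Mbps for value 59 ; 62 left.
Client R: take in full, 24 Mbps for value 48 ; 38 left.
Take all of Client Y (28 Mbps, value 43) ; 10 Mbps left.
Only 10 Mbps remain; take 10/20 of Client C for value 25×10/20 = 12.5.
Total value = 257.5.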